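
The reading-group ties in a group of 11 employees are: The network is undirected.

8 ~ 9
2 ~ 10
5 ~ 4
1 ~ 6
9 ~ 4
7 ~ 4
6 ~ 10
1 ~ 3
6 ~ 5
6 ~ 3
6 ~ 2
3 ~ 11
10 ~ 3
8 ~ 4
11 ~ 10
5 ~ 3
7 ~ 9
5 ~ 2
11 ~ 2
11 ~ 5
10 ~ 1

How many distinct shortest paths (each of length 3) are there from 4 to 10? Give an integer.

The shortest distance is 3. The length-3 paths are: 4–5–6–10; 4–5–11–10; 4–5–3–10; 4–5–2–10.
That gives 4 distinct shortest paths.

4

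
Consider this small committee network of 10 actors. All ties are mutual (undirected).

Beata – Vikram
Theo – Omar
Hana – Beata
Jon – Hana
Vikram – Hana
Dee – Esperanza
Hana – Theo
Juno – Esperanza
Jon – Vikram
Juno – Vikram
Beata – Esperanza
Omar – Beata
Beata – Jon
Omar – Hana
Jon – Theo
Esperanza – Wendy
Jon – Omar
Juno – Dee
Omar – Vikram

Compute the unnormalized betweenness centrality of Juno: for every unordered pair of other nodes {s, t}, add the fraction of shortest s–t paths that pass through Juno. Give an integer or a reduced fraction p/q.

4

Pairs whose geodesics pass through Juno — Wendy–Vikram: 1/2; Esperanza–Vikram: 1/2; Dee–Theo: 3/6; Dee–Hana: 1/2; Dee–Jon: 1/2; Dee–Vikram: 1; Dee–Omar: 1/2.
All other pairs contribute 0.
Summing the contributions gives betweenness(Juno) = 4.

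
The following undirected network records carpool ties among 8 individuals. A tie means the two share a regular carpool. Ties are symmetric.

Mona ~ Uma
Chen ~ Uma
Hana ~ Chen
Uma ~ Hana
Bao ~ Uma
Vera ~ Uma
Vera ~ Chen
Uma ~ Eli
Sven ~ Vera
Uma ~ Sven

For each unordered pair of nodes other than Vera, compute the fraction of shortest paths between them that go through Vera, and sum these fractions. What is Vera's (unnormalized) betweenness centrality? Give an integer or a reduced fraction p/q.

1/2

Pairs whose geodesics pass through Vera — Chen–Sven: 1/2.
All other pairs contribute 0.
Summing the contributions gives betweenness(Vera) = 1/2.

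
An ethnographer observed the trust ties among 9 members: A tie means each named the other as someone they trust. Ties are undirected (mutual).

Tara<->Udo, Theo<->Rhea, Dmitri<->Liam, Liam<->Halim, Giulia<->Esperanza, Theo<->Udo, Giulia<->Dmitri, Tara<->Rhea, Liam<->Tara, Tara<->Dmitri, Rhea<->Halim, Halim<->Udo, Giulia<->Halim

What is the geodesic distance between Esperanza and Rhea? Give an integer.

One shortest route is Esperanza – Giulia – Halim – Rhea, which uses 3 edges, and at distance 2 from Esperanza we only reach {Dmitri, Halim}, which does not include Rhea. So d(Esperanza,Rhea) = 3.

3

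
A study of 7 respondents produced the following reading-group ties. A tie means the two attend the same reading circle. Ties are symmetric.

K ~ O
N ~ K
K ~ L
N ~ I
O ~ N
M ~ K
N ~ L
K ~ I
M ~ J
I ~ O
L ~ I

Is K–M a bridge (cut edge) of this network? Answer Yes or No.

Without the K–M edge there is no alternate route between K and M, so the network disconnects. It is a bridge.

Yes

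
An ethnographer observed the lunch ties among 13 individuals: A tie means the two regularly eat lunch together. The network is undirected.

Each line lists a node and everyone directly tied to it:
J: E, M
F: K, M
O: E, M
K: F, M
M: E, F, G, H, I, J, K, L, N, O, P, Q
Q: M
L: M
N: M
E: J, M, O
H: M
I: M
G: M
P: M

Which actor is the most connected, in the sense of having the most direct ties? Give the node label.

Degrees — E:3, F:2, G:1, H:1, I:1, J:2, K:2, L:1, M:12, N:1, O:2, P:1, Q:1.
The maximum is 12, attained only by M.

M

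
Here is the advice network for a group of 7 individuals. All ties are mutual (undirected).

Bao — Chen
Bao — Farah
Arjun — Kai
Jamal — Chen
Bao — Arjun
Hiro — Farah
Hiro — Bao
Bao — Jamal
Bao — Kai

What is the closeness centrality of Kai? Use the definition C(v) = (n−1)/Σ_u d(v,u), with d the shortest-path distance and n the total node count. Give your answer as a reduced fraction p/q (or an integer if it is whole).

3/5

Distances from Kai: Arjun:1, Bao:1, Chen:2, Farah:2, Hiro:2, Jamal:2. Sum = 10.
n = 7, so closeness = 6/10 = 3/5.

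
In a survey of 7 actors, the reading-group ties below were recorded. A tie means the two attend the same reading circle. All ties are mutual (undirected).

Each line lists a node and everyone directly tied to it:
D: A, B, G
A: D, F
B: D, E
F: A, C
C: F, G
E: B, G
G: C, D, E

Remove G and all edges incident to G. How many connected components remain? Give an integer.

G's neighbors (C, D, and E) remain reachable from one another through other ties, so the rest of the network stays in one piece.

1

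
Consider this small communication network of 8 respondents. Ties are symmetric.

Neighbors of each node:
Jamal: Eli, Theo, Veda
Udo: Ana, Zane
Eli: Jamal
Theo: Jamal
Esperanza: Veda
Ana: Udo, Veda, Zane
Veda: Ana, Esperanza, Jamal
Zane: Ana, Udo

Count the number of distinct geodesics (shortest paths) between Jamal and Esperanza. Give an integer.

The shortest distance is 2, and the only length-2 path is Jamal–Veda–Esperanza. So there is exactly 1 shortest path.

1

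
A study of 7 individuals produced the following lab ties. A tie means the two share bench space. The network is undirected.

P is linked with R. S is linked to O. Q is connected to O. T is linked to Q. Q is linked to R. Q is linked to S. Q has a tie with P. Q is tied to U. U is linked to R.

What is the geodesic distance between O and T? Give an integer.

One shortest route is O – Q – T, which uses 2 edges, and O and T are not directly tied, so nothing shorter exists. So d(O,T) = 2.

2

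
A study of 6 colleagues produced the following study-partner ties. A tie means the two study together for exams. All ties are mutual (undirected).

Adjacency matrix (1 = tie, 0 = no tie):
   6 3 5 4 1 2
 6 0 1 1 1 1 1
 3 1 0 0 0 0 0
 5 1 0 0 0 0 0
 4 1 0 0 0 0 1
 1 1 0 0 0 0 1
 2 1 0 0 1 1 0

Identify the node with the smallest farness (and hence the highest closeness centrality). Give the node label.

6

Farness (sum of distances to all others) for each node — 1:8, 2:7, 3:9, 4:8, 5:9, 6:5.
The smallest farness is 5, for 6, so 6 has the highest closeness.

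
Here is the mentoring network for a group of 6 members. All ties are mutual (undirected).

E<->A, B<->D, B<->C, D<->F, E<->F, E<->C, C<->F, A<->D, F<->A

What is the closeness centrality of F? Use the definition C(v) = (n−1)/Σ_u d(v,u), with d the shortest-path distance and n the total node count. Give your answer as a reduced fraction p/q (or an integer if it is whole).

5/6

Distances from F: A:1, B:2, C:1, D:1, E:1. Sum = 6.
n = 6, so closeness = 5/6.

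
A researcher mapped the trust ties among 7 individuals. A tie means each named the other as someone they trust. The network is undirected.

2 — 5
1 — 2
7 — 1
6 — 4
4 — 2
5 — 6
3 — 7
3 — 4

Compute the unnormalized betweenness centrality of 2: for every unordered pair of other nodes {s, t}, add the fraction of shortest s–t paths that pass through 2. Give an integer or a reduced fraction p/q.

5

Pairs whose geodesics pass through 2 — 1–5: 1; 1–6: 2/2; 1–4: 1; 5–4: 1/2; 5–3: 1/2; 5–7: 1.
All other pairs contribute 0.
Summing the contributions gives betweenness(2) = 5.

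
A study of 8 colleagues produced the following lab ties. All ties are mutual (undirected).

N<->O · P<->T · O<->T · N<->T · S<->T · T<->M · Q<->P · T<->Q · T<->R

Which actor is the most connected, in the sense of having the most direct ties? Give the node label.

T

Degrees — M:1, N:2, O:2, P:2, Q:2, R:1, S:1, T:7.
The maximum is 7, attained only by T.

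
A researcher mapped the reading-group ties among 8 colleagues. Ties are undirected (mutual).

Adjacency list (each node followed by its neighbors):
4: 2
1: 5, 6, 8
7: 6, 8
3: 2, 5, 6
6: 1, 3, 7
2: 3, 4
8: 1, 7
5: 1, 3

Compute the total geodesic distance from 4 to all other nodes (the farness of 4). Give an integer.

Distances from 4: 1:4, 2:1, 3:2, 5:3, 6:3, 7:4, 8:5.
Sum = 4 + 1 + 2 + 3 + 3 + 4 + 5 = 22.

22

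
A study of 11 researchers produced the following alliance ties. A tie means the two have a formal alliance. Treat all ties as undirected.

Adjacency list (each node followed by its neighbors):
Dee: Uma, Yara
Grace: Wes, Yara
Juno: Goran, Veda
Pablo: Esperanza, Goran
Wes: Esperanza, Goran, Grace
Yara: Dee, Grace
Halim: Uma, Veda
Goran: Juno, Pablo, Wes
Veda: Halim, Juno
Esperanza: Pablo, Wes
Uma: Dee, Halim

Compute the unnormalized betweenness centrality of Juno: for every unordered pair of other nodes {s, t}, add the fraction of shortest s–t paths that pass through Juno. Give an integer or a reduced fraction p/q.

Pairs whose geodesics pass through Juno — Uma–Pablo: 1; Uma–Goran: 1; Grace–Veda: 1; Wes–Veda: 1; Wes–Halim: 1; Esperanza–Veda: 2/2; Esperanza–Halim: 2/2; Pablo–Veda: 1; Pablo–Halim: 1; Goran–Veda: 1; Goran–Halim: 1.
All other pairs contribute 0.
Summing the contributions gives betweenness(Juno) = 11.

11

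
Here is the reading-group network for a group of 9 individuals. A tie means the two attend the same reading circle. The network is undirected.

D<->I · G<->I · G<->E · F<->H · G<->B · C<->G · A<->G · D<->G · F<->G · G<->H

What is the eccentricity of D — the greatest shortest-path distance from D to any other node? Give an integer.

Distances from D: A:2, B:2, C:2, E:2, F:2, G:1, H:2, I:1.
The largest is 2 (to B, F, E, A, C, and H), so the eccentricity of D is 2.

2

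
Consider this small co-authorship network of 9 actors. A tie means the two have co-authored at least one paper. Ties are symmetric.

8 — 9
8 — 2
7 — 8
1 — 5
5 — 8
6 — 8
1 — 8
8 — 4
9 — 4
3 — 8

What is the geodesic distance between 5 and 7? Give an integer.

One shortest route is 5 – 8 – 7, which uses 2 edges, and 5 and 7 are not directly tied, so nothing shorter exists. So d(5,7) = 2.

2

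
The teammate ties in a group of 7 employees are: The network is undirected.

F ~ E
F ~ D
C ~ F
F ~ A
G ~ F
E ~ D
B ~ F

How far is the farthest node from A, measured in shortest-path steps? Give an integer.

Distances from A: B:2, C:2, D:2, E:2, F:1, G:2.
The largest is 2 (to E, D, G, C, and B), so the eccentricity of A is 2.

2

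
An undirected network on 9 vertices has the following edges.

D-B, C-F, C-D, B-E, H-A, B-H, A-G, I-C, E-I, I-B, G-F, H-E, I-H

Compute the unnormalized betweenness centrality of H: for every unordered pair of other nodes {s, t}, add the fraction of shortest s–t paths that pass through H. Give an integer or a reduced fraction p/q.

Pairs whose geodesics pass through H — C–A: 1/2; D–A: 1; B–A: 1; B–G: 1; E–A: 1; E–G: 1; I–A: 1; I–G: 1/2.
All other pairs contribute 0.
Summing the contributions gives betweenness(H) = 7.

7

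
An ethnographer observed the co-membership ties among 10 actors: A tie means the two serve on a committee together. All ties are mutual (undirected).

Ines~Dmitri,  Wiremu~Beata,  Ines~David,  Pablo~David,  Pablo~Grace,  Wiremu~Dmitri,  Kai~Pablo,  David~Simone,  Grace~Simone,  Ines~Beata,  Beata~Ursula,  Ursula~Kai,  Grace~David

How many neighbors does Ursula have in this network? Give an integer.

2

Ursula is directly tied to Beata and Kai. That is 2 neighbors, so the degree of Ursula is 2.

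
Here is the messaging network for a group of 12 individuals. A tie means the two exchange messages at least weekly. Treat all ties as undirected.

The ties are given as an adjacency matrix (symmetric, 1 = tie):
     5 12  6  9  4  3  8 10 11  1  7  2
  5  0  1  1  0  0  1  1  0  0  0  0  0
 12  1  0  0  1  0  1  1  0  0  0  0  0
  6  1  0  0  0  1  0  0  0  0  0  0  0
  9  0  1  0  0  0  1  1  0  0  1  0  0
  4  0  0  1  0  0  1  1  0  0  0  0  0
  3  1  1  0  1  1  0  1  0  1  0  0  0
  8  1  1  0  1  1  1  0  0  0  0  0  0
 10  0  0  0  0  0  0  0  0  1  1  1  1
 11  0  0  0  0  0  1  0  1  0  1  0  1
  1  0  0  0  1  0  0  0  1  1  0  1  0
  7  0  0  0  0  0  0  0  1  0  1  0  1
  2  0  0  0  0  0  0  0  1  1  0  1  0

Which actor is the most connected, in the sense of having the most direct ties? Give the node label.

Degrees — 1:4, 2:3, 3:6, 4:3, 5:4, 6:2, 7:3, 8:5, 9:4, 10:4, 11:4, 12:4.
The maximum is 6, attained only by 3.

3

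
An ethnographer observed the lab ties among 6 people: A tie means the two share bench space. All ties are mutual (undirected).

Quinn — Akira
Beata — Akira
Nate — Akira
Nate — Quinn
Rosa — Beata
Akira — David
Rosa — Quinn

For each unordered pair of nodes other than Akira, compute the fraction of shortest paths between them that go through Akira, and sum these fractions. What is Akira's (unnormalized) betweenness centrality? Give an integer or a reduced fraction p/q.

11/2

Pairs whose geodesics pass through Akira — Nate–David: 1; Nate–Beata: 1; David–Quinn: 1; David–Rosa: 2/2; David–Beata: 1; Quinn–Beata: 1/2.
All other pairs contribute 0.
Summing the contributions gives betweenness(Akira) = 11/2.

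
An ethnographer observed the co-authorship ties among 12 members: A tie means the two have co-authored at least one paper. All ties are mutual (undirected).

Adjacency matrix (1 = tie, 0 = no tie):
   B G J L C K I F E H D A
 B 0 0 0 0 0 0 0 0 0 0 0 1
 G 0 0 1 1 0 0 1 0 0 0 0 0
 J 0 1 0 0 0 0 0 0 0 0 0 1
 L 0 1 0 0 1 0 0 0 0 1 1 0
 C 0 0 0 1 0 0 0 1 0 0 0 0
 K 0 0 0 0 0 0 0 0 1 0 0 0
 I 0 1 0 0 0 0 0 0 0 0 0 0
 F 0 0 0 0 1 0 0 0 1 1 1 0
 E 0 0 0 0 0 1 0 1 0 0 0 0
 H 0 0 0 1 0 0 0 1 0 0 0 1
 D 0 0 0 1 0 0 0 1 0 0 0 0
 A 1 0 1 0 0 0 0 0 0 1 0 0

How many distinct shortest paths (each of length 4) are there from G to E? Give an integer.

The shortest distance is 4. The length-4 paths are: G–L–H–F–E; G–L–D–F–E; G–L–C–F–E.
That gives 3 distinct shortest paths.

3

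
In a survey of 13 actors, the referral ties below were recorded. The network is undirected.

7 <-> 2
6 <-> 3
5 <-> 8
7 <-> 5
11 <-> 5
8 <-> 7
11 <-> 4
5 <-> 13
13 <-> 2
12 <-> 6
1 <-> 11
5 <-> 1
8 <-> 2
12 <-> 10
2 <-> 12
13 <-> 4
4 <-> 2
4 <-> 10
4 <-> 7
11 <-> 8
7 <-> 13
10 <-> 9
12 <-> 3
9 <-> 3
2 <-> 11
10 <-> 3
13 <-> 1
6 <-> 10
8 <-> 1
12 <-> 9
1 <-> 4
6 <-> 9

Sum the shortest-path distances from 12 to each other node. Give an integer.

Distances from 12: 1:3, 2:1, 3:1, 4:2, 5:3, 6:1, 7:2, 8:2, 9:1, 10:1, 11:2, 13:2.
Sum = 3 + 1 + 1 + 2 + 3 + 1 + 2 + 2 + 1 + 1 + 2 + 2 = 21.

21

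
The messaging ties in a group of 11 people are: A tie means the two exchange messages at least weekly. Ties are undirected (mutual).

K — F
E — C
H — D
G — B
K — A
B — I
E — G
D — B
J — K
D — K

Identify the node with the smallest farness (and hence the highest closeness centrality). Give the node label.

D

Farness (sum of distances to all others) for each node — A:32, B:21, C:42, D:20, E:33, F:32, G:26, H:29, I:30, J:32, K:23.
The smallest farness is 20, for D, so D has the highest closeness.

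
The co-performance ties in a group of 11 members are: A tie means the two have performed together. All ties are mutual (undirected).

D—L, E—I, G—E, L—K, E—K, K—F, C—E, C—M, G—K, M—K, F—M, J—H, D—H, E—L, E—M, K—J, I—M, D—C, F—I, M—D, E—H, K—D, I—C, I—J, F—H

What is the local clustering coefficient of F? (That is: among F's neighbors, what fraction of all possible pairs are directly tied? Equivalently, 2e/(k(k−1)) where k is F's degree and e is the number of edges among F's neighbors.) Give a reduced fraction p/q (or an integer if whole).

1/3

F's neighbors: H, I, K, and M (k = 4).
Possible neighbor pairs: C(4,2) = 6. Edges among them: I–M, K–M → e = 2.
Clustering(F) = 2/6 = 1/3.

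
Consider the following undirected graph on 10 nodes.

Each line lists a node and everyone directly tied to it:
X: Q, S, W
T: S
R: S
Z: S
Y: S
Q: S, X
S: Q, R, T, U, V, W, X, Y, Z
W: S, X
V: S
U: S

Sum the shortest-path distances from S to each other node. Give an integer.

9

Distances from S: Q:1, R:1, T:1, U:1, V:1, W:1, X:1, Y:1, Z:1.
Sum = 1 + 1 + 1 + 1 + 1 + 1 + 1 + 1 + 1 = 9.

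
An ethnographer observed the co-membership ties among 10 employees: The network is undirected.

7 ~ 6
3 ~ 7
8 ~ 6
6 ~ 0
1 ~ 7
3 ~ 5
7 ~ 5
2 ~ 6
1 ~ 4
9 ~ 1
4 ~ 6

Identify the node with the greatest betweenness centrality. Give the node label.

Unnormalized betweenness of each node: 0:0, 1:19/2, 2:0, 3:0, 4:4, 5:0, 6:45/2, 7:18, 8:0, 9:0.
6 has the largest value, 45/2, making it the main broker — the node through which the most shortest paths run.

6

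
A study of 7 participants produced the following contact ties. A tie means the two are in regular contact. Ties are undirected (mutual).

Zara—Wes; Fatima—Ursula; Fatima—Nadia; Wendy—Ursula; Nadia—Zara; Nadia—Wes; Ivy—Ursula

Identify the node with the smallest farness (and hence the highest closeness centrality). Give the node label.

Fatima

Farness (sum of distances to all others) for each node — Fatima:10, Ivy:16, Nadia:11, Ursula:11, Wendy:16, Wes:15, Zara:15.
The smallest farness is 10, for Fatima, so Fatima has the highest closeness.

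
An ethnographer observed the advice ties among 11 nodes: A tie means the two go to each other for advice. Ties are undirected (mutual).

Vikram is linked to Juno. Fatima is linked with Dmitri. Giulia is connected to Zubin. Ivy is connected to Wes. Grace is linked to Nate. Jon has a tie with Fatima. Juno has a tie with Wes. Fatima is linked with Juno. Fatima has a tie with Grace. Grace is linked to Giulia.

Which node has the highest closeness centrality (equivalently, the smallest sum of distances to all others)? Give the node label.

Fatima

Farness (sum of distances to all others) for each node — Dmitri:27, Fatima:18, Giulia:28, Grace:21, Ivy:37, Jon:27, Juno:21, Nate:30, Vikram:30, Wes:28, Zubin:37.
The smallest farness is 18, for Fatima, so Fatima has the highest closeness.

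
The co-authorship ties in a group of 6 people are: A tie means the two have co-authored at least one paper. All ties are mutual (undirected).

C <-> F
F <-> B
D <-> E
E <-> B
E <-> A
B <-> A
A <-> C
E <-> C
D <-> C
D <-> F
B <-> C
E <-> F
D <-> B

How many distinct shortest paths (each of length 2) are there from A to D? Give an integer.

The shortest distance is 2. The length-2 paths are: A–C–D; A–E–D; A–B–D.
That gives 3 distinct shortest paths.

3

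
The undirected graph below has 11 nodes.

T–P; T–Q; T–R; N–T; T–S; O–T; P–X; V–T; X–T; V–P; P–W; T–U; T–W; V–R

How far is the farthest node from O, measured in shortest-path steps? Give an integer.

2

Distances from O: N:2, P:2, Q:2, R:2, S:2, T:1, U:2, V:2, W:2, X:2.
The largest is 2 (to V, Q, N, S, R, X, P, U, and W), so the eccentricity of O is 2.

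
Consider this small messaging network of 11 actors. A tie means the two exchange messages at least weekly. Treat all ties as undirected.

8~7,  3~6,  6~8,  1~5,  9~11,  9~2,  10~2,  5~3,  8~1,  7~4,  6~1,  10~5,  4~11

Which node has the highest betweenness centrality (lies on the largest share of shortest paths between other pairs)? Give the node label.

Unnormalized betweenness of each node: 1:47/6, 2:49/6, 3:11/6, 4:47/6, 5:38/3, 6:4, 7:59/6, 8:71/6, 9:13/2, 10:61/6, 11:19/3.
5 has the largest value, 38/3, making it the main broker — the node through which the most shortest paths run.

5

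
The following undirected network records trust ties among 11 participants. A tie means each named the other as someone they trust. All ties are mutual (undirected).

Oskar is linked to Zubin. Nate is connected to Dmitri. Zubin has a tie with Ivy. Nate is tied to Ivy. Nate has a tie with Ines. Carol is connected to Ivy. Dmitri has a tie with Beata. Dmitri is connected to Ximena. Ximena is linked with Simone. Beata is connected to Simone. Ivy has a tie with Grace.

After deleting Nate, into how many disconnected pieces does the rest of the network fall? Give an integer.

Without Nate, the remaining ties split the others into: {Beata, Dmitri, Simone, Ximena}; {Carol, Grace, Ivy, Oskar, Zubin}; {Ines}.
That's 3 separate components.

3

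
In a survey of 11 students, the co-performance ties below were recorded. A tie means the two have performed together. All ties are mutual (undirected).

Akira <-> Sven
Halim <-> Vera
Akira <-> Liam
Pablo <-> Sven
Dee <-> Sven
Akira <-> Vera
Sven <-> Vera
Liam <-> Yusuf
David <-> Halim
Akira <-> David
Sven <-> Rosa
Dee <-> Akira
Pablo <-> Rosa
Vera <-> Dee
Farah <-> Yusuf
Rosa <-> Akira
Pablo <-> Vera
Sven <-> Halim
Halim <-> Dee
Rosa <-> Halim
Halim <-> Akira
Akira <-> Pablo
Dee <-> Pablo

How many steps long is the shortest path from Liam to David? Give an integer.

2

One shortest route is Liam – Akira – David, which uses 2 edges, and Liam and David are not directly tied, so nothing shorter exists. So d(Liam,David) = 2.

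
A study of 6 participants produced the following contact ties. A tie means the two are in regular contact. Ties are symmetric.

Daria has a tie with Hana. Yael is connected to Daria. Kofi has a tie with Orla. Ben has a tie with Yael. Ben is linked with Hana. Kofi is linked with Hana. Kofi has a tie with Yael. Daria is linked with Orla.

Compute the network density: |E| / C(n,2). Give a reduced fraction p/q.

8/15

There are 8 edges and 6 nodes, so the maximum possible is C(6,2) = 15.
Density = 8/15.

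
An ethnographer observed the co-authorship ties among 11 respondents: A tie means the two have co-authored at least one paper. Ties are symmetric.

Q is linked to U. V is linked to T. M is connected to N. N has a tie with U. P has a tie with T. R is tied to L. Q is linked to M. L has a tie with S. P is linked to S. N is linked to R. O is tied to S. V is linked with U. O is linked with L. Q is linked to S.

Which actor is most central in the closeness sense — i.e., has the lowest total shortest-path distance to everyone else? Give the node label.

Farness (sum of distances to all others) for each node — L:22, M:24, N:22, O:24, P:23, Q:19, R:23, S:18, T:26, U:20, V:25.
The smallest farness is 18, for S, so S has the highest closeness.

S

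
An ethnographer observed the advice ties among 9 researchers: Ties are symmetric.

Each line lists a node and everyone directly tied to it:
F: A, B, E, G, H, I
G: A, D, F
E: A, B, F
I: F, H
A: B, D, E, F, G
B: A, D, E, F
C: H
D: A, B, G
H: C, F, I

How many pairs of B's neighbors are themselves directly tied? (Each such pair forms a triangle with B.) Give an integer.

4

B's neighbors: A, D, E, and F.
Neighbor pairs that are themselves tied: B–A–D; B–A–E; B–A–F; B–E–F. Each forms one triangle with B, for 4 in total.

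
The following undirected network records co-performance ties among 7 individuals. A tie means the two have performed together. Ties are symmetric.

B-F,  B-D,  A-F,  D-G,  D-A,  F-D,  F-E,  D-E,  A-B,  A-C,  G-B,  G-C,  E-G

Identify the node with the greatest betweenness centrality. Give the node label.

Unnormalized betweenness of each node: A:2, B:2/3, C:1/3, D:3/2, E:1/3, F:5/6, G:7/3.
G has the largest value, 7/3, making it the main broker — the node through which the most shortest paths run.

G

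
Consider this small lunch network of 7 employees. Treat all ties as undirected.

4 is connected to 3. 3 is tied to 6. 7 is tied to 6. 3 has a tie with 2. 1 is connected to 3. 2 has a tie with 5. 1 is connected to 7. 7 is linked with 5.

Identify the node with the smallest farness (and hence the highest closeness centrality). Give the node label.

Farness (sum of distances to all others) for each node — 1:10, 2:10, 3:8, 4:13, 5:11, 6:10, 7:10.
The smallest farness is 8, for 3, so 3 has the highest closeness.

3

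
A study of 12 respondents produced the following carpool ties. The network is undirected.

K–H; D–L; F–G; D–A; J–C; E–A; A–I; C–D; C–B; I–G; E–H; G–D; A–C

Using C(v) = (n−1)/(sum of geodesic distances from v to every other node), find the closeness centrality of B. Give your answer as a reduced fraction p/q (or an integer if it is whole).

Distances from B: A:2, C:1, D:2, E:3, F:4, G:3, H:4, I:3, J:2, K:5, L:3. Sum = 32.
n = 12, so closeness = 11/32.

11/32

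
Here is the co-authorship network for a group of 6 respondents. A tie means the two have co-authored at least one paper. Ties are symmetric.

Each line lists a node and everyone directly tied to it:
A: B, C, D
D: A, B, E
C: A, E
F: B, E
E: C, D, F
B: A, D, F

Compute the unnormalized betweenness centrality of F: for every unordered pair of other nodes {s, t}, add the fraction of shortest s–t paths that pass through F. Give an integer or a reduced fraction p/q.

Pairs whose geodesics pass through F — E–B: 1/2.
All other pairs contribute 0.
Summing the contributions gives betweenness(F) = 1/2.

1/2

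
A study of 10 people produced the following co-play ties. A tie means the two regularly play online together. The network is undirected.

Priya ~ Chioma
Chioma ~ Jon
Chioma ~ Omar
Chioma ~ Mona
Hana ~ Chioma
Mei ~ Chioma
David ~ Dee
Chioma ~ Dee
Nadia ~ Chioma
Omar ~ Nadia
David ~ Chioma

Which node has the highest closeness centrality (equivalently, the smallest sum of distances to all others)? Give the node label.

Chioma

Farness (sum of distances to all others) for each node — Chioma:9, David:16, Dee:16, Hana:17, Jon:17, Mei:17, Mona:17, Nadia:16, Omar:16, Priya:17.
The smallest farness is 9, for Chioma, so Chioma has the highest closeness.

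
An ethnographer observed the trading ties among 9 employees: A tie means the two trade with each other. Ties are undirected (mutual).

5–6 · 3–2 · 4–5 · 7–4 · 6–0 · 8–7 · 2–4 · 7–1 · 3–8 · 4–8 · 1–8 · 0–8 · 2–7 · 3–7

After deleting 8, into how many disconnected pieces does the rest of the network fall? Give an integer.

8's neighbors (0, 1, 3, 4, and 7) remain reachable from one another through other ties, so the rest of the network stays in one piece.

1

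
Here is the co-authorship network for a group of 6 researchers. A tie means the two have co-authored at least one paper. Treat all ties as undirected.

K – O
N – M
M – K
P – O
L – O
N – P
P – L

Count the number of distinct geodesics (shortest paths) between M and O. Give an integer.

The shortest distance is 2, and the only length-2 path is M–K–O. So there is exactly 1 shortest path.

1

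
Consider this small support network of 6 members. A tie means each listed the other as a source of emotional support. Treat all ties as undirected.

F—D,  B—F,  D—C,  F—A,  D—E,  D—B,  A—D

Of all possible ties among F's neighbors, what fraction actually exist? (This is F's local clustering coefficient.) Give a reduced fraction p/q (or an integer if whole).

F's neighbors: A, B, and D (k = 3).
Possible neighbor pairs: C(3,2) = 3. Edges among them: A–D, B–D → e = 2.
Clustering(F) = 2/3.

2/3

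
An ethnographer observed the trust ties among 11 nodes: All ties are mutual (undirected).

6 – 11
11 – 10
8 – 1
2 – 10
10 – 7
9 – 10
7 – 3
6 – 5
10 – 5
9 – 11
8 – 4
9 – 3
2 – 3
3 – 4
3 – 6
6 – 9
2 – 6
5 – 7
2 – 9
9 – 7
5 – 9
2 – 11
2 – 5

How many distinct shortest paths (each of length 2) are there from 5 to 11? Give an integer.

4

The shortest distance is 2. The length-2 paths are: 5–6–11; 5–2–11; 5–9–11; 5–10–11.
That gives 4 distinct shortest paths.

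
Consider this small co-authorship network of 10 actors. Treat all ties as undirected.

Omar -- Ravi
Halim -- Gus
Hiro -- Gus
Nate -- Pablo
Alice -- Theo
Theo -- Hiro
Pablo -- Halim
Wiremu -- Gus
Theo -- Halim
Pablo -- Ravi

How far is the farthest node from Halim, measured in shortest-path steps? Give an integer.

3

Distances from Halim: Alice:2, Gus:1, Hiro:2, Nate:2, Omar:3, Pablo:1, Ravi:2, Theo:1, Wiremu:2.
The largest is 3 (to Omar), so the eccentricity of Halim is 3.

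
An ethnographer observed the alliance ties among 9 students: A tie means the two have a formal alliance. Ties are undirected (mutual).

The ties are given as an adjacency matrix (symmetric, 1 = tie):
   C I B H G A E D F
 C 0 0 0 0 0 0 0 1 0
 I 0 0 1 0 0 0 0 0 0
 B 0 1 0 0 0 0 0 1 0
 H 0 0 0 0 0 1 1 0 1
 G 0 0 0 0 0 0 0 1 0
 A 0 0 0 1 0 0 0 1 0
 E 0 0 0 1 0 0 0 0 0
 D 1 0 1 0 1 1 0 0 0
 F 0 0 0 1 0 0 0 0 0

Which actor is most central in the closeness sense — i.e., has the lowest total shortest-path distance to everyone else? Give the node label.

D

Farness (sum of distances to all others) for each node — A:15, B:19, C:21, D:14, E:25, F:25, G:21, H:18, I:26.
The smallest farness is 14, for D, so D has the highest closeness.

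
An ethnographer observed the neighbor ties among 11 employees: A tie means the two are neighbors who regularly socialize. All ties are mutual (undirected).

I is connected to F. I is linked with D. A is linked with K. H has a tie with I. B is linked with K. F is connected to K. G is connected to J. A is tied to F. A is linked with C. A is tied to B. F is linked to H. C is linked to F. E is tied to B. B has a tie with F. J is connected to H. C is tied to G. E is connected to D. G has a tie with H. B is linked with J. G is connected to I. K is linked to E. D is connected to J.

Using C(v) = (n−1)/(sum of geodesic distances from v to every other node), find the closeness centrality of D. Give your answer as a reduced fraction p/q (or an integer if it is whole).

10/19

Distances from D: A:3, B:2, C:3, E:1, F:2, G:2, H:2, I:1, J:1, K:2. Sum = 19.
n = 11, so closeness = 10/19.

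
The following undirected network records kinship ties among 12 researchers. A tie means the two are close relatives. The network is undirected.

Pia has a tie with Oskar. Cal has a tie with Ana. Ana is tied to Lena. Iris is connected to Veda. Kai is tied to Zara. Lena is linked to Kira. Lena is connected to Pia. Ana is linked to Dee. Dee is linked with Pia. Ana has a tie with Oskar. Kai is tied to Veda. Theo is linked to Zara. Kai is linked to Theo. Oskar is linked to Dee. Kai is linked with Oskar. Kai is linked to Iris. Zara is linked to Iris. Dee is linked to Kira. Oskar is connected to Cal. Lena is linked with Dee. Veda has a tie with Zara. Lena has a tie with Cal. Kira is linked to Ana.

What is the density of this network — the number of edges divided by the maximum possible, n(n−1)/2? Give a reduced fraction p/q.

23/66

There are 23 edges and 12 nodes, so the maximum possible is C(12,2) = 66.
Density = 23/66.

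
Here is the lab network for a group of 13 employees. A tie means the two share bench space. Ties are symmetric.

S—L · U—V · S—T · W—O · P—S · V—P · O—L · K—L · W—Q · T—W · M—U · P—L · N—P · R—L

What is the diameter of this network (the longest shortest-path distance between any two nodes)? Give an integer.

7

Eccentricity of each node (its greatest distance to any other): K:5, L:4, M:7, N:5, O:5, P:4, Q:7, R:5, S:4, T:5, U:6, V:5, W:6.
The maximum eccentricity is 7, realized for instance by the pair M–Q via M – U – V – P – S – T – W – Q. So the diameter is 7.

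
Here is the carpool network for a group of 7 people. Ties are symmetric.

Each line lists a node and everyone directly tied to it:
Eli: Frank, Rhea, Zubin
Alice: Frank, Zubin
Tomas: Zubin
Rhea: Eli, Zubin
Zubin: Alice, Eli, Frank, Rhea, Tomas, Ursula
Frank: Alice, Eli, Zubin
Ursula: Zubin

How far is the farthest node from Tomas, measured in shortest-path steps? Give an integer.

2

Distances from Tomas: Alice:2, Eli:2, Frank:2, Rhea:2, Ursula:2, Zubin:1.
The largest is 2 (to Ursula, Eli, Alice, Frank, and Rhea), so the eccentricity of Tomas is 2.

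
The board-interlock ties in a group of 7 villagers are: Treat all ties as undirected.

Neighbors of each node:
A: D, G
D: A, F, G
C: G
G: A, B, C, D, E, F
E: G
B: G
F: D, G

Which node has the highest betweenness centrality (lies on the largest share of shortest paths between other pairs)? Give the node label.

Unnormalized betweenness of each node: A:0, B:0, C:0, D:1/2, E:0, F:0, G:25/2.
G has the largest value, 25/2, making it the main broker — the node through which the most shortest paths run.

G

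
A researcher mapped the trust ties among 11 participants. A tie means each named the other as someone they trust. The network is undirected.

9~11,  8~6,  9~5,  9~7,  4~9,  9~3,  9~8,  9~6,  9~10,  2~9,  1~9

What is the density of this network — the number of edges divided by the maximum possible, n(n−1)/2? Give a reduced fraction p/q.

There are 11 edges and 11 nodes, so the maximum possible is C(11,2) = 55.
Density = 11/55 = 1/5.

1/5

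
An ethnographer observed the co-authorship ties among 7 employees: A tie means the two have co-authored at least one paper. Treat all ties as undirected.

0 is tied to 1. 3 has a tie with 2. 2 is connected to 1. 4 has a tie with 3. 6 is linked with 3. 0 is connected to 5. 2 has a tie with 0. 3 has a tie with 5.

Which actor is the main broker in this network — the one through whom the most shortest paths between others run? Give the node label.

3

Unnormalized betweenness of each node: 0:3/2, 1:0, 2:9/2, 3:19/2, 4:0, 5:3/2, 6:0.
3 has the largest value, 19/2, making it the main broker — the node through which the most shortest paths run.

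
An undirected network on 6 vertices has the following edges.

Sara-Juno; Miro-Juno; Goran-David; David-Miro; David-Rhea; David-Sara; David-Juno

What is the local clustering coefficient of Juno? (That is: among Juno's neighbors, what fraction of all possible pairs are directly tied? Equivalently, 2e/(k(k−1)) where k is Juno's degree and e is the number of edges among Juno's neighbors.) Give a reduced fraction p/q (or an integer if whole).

Juno's neighbors: David, Miro, and Sara (k = 3).
Possible neighbor pairs: C(3,2) = 3. Edges among them: David–Miro, David–Sara → e = 2.
Clustering(Juno) = 2/3.

2/3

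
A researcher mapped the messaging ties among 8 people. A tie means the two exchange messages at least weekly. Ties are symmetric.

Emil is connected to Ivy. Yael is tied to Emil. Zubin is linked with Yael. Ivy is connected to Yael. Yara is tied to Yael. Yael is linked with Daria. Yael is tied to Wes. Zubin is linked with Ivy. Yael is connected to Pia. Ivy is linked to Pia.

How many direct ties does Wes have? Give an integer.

1

Wes is directly tied to Yael. That is 1 neighbor, so the degree of Wes is 1.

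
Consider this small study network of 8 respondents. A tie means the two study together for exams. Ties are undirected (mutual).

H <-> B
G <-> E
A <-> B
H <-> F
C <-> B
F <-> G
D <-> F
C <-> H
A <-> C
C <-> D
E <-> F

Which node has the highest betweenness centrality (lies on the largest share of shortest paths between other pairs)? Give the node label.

Unnormalized betweenness of each node: A:0, B:3/2, C:5, D:5/2, E:0, F:21/2, G:0, H:13/2.
F has the largest value, 21/2, making it the main broker — the node through which the most shortest paths run.

F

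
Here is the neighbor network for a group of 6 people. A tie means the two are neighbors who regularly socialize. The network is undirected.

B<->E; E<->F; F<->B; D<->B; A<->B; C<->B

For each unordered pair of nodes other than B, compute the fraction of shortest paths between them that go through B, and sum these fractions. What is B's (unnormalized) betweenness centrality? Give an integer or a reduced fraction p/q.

Pairs whose geodesics pass through B — E–C: 1; E–A: 1; E–D: 1; F–C: 1; F–A: 1; F–D: 1; C–A: 1; C–D: 1; A–D: 1.
All other pairs contribute 0.
Summing the contributions gives betweenness(B) = 9.

9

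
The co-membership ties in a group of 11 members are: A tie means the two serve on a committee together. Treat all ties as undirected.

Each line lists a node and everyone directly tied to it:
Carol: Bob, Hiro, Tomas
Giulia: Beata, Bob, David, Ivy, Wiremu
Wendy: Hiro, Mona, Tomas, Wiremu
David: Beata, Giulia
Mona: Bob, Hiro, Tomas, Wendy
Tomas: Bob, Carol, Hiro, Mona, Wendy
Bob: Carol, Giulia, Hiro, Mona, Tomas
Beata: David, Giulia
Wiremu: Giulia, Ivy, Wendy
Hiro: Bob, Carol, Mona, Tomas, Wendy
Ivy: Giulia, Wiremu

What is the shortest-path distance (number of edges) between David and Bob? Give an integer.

One shortest route is David – Giulia – Bob, which uses 2 edges, and David and Bob are not directly tied, so nothing shorter exists. So d(David,Bob) = 2.

2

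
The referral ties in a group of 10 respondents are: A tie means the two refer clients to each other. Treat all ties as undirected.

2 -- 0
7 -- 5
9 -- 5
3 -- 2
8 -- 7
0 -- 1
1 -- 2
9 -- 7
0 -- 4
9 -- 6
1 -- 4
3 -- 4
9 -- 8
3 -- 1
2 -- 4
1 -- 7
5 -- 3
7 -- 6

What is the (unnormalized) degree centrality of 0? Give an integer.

3

0 is directly tied to 1, 2, and 4. That is 3 neighbors, so the degree of 0 is 3.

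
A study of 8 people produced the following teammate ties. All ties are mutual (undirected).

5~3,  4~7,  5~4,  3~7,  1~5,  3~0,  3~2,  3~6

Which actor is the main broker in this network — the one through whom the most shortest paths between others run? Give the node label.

Unnormalized betweenness of each node: 0:0, 1:0, 2:0, 3:16, 4:1, 5:8, 6:0, 7:2.
3 has the largest value, 16, making it the main broker — the node through which the most shortest paths run.

3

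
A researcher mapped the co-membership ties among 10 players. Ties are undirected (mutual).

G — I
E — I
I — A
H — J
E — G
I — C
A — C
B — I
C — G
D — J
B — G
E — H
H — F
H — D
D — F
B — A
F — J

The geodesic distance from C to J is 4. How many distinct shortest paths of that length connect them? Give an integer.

2

The shortest distance is 4. The length-4 paths are: C–G–E–H–J; C–I–E–H–J.
That gives 2 distinct shortest paths.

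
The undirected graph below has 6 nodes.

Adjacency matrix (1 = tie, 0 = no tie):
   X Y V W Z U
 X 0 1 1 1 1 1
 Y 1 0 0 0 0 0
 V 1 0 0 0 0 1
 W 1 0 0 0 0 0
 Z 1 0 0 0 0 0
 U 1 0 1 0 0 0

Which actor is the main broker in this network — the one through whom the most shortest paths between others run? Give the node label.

X

Unnormalized betweenness of each node: U:0, V:0, W:0, X:9, Y:0, Z:0.
X has the largest value, 9, making it the main broker — the node through which the most shortest paths run.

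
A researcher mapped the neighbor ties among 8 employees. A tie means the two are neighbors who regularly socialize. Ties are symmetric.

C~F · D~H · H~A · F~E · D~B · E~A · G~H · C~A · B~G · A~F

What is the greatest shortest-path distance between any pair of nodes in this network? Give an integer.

4

Eccentricity of each node (its greatest distance to any other): A:3, B:4, C:4, D:3, E:4, F:4, G:3, H:2.
The maximum eccentricity is 4, realized for instance by the pair F–B via F – A – H – D – B. So the diameter is 4.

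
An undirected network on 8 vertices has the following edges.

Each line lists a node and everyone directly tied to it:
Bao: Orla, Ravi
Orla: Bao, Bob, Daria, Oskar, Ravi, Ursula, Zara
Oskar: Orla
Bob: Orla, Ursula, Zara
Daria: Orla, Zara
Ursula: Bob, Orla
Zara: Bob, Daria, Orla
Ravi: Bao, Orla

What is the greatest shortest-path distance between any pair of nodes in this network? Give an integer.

Eccentricity of each node (its greatest distance to any other): Bao:2, Bob:2, Daria:2, Orla:1, Oskar:2, Ravi:2, Ursula:2, Zara:2.
The maximum eccentricity is 2, realized for instance by the pair Zara–Oskar via Zara – Orla – Oskar. So the diameter is 2.

2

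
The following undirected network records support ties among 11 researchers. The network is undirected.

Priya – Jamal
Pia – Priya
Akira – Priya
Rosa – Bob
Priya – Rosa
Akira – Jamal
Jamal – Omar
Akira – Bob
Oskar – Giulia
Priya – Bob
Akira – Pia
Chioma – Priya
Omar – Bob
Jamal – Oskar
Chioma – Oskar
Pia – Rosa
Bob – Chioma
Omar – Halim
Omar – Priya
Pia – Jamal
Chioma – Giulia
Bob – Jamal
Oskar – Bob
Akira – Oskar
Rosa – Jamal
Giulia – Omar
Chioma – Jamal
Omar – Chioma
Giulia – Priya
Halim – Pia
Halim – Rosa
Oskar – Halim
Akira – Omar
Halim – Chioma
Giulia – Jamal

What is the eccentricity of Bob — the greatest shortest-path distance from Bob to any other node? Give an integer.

Distances from Bob: Akira:1, Chioma:1, Giulia:2, Halim:2, Jamal:1, Omar:1, Oskar:1, Pia:2, Priya:1, Rosa:1.
The largest is 2 (to Giulia, Halim, and Pia), so the eccentricity of Bob is 2.

2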